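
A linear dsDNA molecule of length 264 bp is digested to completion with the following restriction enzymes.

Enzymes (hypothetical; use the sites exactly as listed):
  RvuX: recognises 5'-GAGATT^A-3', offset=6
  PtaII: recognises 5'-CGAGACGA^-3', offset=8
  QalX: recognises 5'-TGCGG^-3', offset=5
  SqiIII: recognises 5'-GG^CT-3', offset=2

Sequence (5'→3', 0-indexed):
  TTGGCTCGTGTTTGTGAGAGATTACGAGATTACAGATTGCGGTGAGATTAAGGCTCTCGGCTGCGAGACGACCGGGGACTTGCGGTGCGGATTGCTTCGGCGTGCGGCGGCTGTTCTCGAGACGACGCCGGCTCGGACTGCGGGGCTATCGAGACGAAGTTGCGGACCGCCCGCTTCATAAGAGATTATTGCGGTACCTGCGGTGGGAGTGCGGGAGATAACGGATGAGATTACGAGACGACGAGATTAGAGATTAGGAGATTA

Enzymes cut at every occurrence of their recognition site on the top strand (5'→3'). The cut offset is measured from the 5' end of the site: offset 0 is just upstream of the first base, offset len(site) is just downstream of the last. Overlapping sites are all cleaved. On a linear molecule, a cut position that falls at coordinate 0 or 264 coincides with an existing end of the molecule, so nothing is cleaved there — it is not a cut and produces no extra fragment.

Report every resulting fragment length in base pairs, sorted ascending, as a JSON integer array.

[1,2,3,4,4,5,6,7,7,7,7,7,8,8,8,9,9,11,11,11,12,12,14,15,17,18,19,22]

Site scan:
  RvuX GAGATTA/6: at [17, 25, 43, 181, 226, 242, 249, 257] ⇒ [23, 31, 49, 187, 232, 248, 255, 263]
  PtaII CGAGACGA/8: at [63, 117, 149, 233] ⇒ [71, 125, 157, 241]
  QalX TGCGG/5: at [37, 80, 85, 102, 138, 160, 189, 198, 209] ⇒ [42, 85, 90, 107, 143, 165, 194, 203, 214]
  SqiIII GGCT/2: at [2, 51, 58, 108, 129, 143] ⇒ [4, 53, 60, 110, 131, 145]

All cut coordinates (distinct, sorted): [4, 23, 31, 42, 49, 53, 60, 71, 85, 90, 107, 110, 125, 131, 143, 145, 157, 165, 187, 194, 203, 214, 232, 241, 248, 255, 263]

Fragments:
  [0,4): 4 bp
  [4,23): 19 bp
  [23,31): 8 bp
  [31,42): 11 bp
  [42,49): 7 bp
  [49,53): 4 bp
  [53,60): 7 bp
  [60,71): 11 bp
  [71,85): 14 bp
  [85,90): 5 bp
  [90,107): 17 bp
  [107,110): 3 bp
  [110,125): 15 bp
  [125,131): 6 bp
  [131,143): 12 bp
  [143,145): 2 bp
  [145,157): 12 bp
  [157,165): 8 bp
  [165,187): 22 bp
  [187,194): 7 bp
  [194,203): 9 bp
  [203,214): 11 bp
  [214,232): 18 bp
  [232,241): 9 bp
  [241,248): 7 bp
  [248,255): 7 bp
  [255,263): 8 bp
  [263,264): 1 bp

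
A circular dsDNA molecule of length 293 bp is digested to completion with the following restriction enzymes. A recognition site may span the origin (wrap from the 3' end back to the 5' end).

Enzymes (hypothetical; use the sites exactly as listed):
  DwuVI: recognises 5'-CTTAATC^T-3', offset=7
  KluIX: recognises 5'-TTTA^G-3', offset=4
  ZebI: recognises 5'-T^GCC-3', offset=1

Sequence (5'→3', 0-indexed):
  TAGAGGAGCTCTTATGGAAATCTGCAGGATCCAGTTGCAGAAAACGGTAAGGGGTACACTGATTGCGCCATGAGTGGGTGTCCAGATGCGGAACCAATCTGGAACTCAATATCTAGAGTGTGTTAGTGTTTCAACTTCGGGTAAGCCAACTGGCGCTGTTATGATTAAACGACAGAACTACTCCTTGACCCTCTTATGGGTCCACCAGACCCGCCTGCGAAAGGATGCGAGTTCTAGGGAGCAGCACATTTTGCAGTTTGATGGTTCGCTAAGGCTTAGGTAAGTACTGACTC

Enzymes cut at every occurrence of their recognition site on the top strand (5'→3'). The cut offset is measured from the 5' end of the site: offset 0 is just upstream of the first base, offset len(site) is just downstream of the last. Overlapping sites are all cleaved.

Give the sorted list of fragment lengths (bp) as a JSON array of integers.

[293]

Site scan:
  DwuVI (CTTAATCT, off=7): no sites
  KluIX (TTTAG, off=4): no sites
  ZebI (TGCC, off=1): no sites

Pooled cuts: ∅

Fragments:
  no cuts → one circular fragment of 293 bp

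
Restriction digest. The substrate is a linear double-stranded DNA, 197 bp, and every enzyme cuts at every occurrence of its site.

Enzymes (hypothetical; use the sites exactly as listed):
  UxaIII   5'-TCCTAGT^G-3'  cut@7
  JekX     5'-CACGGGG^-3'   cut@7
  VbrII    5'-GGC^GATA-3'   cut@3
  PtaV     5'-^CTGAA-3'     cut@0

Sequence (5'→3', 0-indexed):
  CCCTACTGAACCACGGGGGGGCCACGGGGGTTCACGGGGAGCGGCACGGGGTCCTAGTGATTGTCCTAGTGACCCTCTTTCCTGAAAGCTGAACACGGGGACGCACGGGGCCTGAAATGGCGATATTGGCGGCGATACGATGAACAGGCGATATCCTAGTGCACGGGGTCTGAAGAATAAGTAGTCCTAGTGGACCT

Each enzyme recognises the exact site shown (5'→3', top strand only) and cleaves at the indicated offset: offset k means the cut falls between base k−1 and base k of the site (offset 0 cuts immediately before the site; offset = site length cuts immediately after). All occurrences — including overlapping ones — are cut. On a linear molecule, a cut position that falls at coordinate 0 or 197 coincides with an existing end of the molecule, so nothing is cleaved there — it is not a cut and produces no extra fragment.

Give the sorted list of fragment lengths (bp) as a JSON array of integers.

Site scan:
  UxaIII (TCCTAGTG, off=7): starts [51, 63, 153, 184] → cuts [58, 70, 160, 191]
  JekX (CACGGGG, off=7): starts [11, 22, 32, 44, 93, 103, 161] → cuts [18, 29, 39, 51, 100, 110, 168]
  VbrII (GGCGATA, off=3): starts [118, 130, 146] → cuts [121, 133, 149]
  PtaV (CTGAA, off=0): starts [5, 81, 88, 111, 169] → cuts [5, 81, 88, 111, 169]

All cut coordinates (distinct, sorted): [5, 18, 29, 39, 51, 58, 70, 81, 88, 100, 110, 111, 121, 133, 149, 160, 168, 169, 191]

Fragment lengths:
  [0,5): 5 bp
  [5,18): 13 bp
  [18,29): 11 bp
  [29,39): 10 bp
  [39,51): 12 bp
  [51,58): 7 bp
  [58,70): 12 bp
  [70,81): 11 bp
  [81,88): 7 bp
  [88,100): 12 bp
  [100,110): 10 bp
  [110,111): 1 bp
  [111,121): 10 bp
  [121,133): 12 bp
  [133,149): 16 bp
  [149,160): 11 bp
  [160,168): 8 bp
  [168,169): 1 bp
  [169,191): 22 bp
  [191,197): 6 bp

[1,1,5,6,7,7,8,10,10,10,11,11,11,12,12,12,12,13,16,22]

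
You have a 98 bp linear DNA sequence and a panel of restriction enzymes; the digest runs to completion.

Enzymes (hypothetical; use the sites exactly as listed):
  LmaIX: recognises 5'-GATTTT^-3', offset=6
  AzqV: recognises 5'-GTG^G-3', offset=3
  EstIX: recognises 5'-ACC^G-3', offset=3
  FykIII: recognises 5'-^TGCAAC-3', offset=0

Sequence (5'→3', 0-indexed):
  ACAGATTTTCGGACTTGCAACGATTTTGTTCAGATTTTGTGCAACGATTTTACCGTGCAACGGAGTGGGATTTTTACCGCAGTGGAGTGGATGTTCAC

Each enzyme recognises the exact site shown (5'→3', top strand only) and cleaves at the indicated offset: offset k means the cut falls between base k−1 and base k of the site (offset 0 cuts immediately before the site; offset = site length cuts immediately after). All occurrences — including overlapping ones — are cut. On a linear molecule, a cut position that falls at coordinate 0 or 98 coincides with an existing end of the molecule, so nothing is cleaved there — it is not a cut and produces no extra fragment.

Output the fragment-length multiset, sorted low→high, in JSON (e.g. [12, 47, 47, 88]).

[1,1,3,4,5,6,6,7,9,9,11,12,12,12]

Site scan:
  LmaIX GATTTT/6: at [3, 21, 32, 45, 68] ⇒ [9, 27, 38, 51, 74]
  AzqV GTGG/3: at [64, 81, 86] ⇒ [67, 84, 89]
  EstIX ACCG/3: at [51, 75] ⇒ [54, 78]
  FykIII TGCAAC/0: at [15, 39, 55] ⇒ [15, 39, 55]

Pooled cuts: [9, 15, 27, 38, 39, 51, 54, 55, 67, 74, 78, 84, 89]

Fragments:
  [0,9): 9 bp
  [9,15): 6 bp
  [15,27): 12 bp
  [27,38): 11 bp
  [38,39): 1 bp
  [39,51): 12 bp
  [51,54): 3 bp
  [54,55): 1 bp
  [55,67): 12 bp
  [67,74): 7 bp
  [74,78): 4 bp
  [78,84): 6 bp
  [84,89): 5 bp
  [89,98): 9 bp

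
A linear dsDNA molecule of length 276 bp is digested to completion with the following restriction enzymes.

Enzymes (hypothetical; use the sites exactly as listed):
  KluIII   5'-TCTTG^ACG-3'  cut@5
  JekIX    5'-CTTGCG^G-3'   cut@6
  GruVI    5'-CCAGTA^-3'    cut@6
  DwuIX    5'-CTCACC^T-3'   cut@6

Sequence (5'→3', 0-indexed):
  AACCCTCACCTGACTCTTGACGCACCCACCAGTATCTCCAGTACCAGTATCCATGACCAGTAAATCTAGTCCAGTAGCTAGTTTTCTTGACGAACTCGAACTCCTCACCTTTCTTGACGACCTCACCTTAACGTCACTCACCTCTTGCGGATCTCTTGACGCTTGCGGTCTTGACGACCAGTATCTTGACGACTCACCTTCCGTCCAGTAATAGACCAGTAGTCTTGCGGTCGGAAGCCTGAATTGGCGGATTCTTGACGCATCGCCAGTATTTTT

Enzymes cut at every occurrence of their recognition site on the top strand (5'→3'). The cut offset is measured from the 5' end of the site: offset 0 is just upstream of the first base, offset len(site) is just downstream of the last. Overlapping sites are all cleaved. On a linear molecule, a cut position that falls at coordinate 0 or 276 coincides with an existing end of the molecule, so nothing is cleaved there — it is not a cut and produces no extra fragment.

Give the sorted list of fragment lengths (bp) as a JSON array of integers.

[5,5,6,6,7,7,8,9,9,9,9,10,10,10,11,11,12,13,13,14,14,15,15,20,28]

Per-enzyme occurrences:
  KluIII (TCTTGACG, off=5): starts [14, 84, 111, 153, 168, 183, 252] → cuts [19, 89, 116, 158, 173, 188, 257]
  JekIX (CTTGCGG, off=6): starts [143, 161, 223] → cuts [149, 167, 229]
  GruVI (CCAGTA, off=6): starts [28, 37, 43, 56, 70, 177, 204, 215, 265] → cuts [34, 43, 49, 62, 76, 183, 210, 221, 271]
  DwuIX (CTCACCT, off=6): starts [4, 103, 121, 136, 192] → cuts [10, 109, 127, 142, 198]

Pooled cuts: [10, 19, 34, 43, 49, 62, 76, 89, 109, 116, 127, 142, 149, 158, 167, 173, 183, 188, 198, 210, 221, 229, 257, 271]

Fragments:
  [0,10): 10 bp
  [10,19): 9 bp
  [19,34): 15 bp
  [34,43): 9 bp
  [43,49): 6 bp
  [49,62): 13 bp
  [62,76): 14 bp
  [76,89): 13 bp
  [89,109): 20 bp
  [109,116): 7 bp
  [116,127): 11 bp
  [127,142): 15 bp
  [142,149): 7 bp
  [149,158): 9 bp
  [158,167): 9 bp
  [167,173): 6 bp
  [173,183): 10 bp
  [183,188): 5 bp
  [188,198): 10 bp
  [198,210): 12 bp
  [210,221): 11 bp
  [221,229): 8 bp
  [229,257): 28 bp
  [257,271): 14 bp
  [271,276): 5 bp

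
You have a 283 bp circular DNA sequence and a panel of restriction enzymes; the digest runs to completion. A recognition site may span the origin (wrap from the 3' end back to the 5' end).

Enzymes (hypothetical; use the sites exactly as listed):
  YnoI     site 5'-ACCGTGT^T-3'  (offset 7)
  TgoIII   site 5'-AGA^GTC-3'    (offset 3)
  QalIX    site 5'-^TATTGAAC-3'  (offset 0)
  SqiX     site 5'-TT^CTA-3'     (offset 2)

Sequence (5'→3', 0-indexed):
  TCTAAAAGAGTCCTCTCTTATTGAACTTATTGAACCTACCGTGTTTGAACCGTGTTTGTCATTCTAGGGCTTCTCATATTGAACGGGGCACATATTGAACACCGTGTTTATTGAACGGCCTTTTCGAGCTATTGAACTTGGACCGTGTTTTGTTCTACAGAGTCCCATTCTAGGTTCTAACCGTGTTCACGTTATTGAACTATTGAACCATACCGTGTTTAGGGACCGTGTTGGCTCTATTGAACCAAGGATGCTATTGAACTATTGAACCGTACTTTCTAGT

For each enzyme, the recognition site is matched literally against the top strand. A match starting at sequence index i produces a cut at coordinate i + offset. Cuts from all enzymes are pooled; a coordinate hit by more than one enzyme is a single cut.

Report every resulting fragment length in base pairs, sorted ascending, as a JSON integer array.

[1,6,6,6,6,7,7,8,8,8,8,8,9,9,10,11,13,13,15,16,16,17,17,18,19,21]

Per-enzyme occurrences:
  YnoI (ACCGTGTT, off=7): starts [37, 48, 100, 141, 179, 211, 224] → cuts [44, 55, 107, 148, 186, 218, 231]
  TgoIII (AGAGTC, off=3): starts [6, 158] → cuts [9, 161]
  QalIX (TATTGAAC, off=0): starts [18, 27, 76, 92, 108, 129, 192, 200, 237, 254, 262] → cuts [18, 27, 76, 92, 108, 129, 192, 200, 237, 254, 262]
  SqiX (TTCTA, off=2): starts [61, 152, 167, 174, 276, 282] → cuts [1, 63, 154, 169, 176, 278]

All cut coordinates (distinct, sorted): [1, 9, 18, 27, 44, 55, 63, 76, 92, 107, 108, 129, 148, 154, 161, 169, 176, 186, 192, 200, 218, 231, 237, 254, 262, 278]

Fragment lengths:
  1→9: 8 bp
  9→18: 9 bp
  18→27: 9 bp
  27→44: 17 bp
  44→55: 11 bp
  55→63: 8 bp
  63→76: 13 bp
  76→92: 16 bp
  92→107: 15 bp
  107→108: 1 bp
  108→129: 21 bp
  129→148: 19 bp
  148→154: 6 bp
  154→161: 7 bp
  161→169: 8 bp
  169→176: 7 bp
  176→186: 10 bp
  186→192: 6 bp
  192→200: 8 bp
  200→218: 18 bp
  218→231: 13 bp
  231→237: 6 bp
  237→254: 17 bp
  254→262: 8 bp
  262→278: 16 bp
  278→1 (wrap): 283-278+1 = 6 bp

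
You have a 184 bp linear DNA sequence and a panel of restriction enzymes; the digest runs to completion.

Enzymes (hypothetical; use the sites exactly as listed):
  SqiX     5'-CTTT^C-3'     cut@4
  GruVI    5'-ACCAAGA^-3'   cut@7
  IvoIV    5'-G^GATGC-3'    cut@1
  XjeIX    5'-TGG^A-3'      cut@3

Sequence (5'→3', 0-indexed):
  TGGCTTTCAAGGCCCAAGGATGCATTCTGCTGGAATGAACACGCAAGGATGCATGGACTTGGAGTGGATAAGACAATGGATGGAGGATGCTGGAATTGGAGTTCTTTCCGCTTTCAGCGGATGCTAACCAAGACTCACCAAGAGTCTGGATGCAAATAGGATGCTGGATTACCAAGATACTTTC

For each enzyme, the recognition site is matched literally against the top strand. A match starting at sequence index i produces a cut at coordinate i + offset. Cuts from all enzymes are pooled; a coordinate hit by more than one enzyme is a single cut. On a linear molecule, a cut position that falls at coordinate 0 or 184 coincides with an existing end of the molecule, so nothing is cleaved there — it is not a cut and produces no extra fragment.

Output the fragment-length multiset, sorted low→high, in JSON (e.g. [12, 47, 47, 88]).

[1,1,2,4,5,5,5,6,6,6,7,7,8,8,8,9,10,10,10,11,12,14,14,15]

Scan for sites:
  SqiX (CTTTC, off=4): starts [3, 103, 110, 179] → cuts [7, 107, 114, 183]
  GruVI (ACCAAGA, off=7): starts [126, 136, 170] → cuts [133, 143, 177]
  IvoIV (GGATGC, off=1): starts [17, 46, 84, 118, 147, 158] → cuts [18, 47, 85, 119, 148, 159]
  XjeIX (TGGA, off=3): starts [30, 53, 59, 64, 76, 80, 90, 96, 146, 164] → cuts [33, 56, 62, 67, 79, 83, 93, 99, 149, 167]

All cut coordinates (distinct, sorted): [7, 18, 33, 47, 56, 62, 67, 79, 83, 85, 93, 99, 107, 114, 119, 133, 143, 148, 149, 159, 167, 177, 183]

Fragments:
  [0,7): 7 bp
  [7,18): 11 bp
  [18,33): 15 bp
  [33,47): 14 bp
  [47,56): 9 bp
  [56,62): 6 bp
  [62,67): 5 bp
  [67,79): 12 bp
  [79,83): 4 bp
  [83,85): 2 bp
  [85,93): 8 bp
  [93,99): 6 bp
  [99,107): 8 bp
  [107,114): 7 bp
  [114,119): 5 bp
  [119,133): 14 bp
  [133,143): 10 bp
  [143,148): 5 bp
  [148,149): 1 bp
  [149,159): 10 bp
  [159,167): 8 bp
  [167,177): 10 bp
  [177,183): 6 bp
  [183,184): 1 bp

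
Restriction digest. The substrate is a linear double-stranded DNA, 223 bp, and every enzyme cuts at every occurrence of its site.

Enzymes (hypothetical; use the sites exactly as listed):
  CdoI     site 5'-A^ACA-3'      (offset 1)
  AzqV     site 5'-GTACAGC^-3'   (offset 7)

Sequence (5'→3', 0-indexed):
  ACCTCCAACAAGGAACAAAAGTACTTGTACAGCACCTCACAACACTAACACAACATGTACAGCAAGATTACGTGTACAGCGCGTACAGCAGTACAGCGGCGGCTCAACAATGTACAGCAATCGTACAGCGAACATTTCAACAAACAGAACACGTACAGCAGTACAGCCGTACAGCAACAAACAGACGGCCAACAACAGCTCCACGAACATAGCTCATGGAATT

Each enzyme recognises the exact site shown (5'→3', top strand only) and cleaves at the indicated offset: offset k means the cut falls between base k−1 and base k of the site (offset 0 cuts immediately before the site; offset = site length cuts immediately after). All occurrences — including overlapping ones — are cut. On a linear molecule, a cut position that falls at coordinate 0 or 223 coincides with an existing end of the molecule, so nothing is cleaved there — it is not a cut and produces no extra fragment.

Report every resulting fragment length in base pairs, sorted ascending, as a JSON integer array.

[1,2,3,4,4,5,5,6,7,7,8,8,8,8,8,9,9,11,11,11,11,12,12,17,17,19]

Scan for sites:
  CdoI AACA/1: at [6, 13, 40, 46, 51, 105, 130, 138, 142, 147, 175, 179, 190, 193, 205] ⇒ [7, 14, 41, 47, 52, 106, 131, 139, 143, 148, 176, 180, 191, 194, 206]
  AzqV GTACAGC/7: at [26, 56, 73, 82, 90, 111, 122, 152, 160, 168] ⇒ [33, 63, 80, 89, 97, 118, 129, 159, 167, 175]

All cut coordinates (distinct, sorted): [7, 14, 33, 41, 47, 52, 63, 80, 89, 97, 106, 118, 129, 131, 139, 143, 148, 159, 167, 175, 176, 180, 191, 194, 206]

Fragment lengths:
  [0,7): 7 bp
  [7,14): 7 bp
  [14,33): 19 bp
  [33,41): 8 bp
  [41,47): 6 bp
  [47,52): 5 bp
  [52,63): 11 bp
  [63,80): 17 bp
  [80,89): 9 bp
  [89,97): 8 bp
  [97,106): 9 bp
  [106,118): 12 bp
  [118,129): 11 bp
  [129,131): 2 bp
  [131,139): 8 bp
  [139,143): 4 bp
  [143,148): 5 bp
  [148,159): 11 bp
  [159,167): 8 bp
  [167,175): 8 bp
  [175,176): 1 bp
  [176,180): 4 bp
  [180,191): 11 bp
  [191,194): 3 bp
  [194,206): 12 bp
  [206,223): 17 bp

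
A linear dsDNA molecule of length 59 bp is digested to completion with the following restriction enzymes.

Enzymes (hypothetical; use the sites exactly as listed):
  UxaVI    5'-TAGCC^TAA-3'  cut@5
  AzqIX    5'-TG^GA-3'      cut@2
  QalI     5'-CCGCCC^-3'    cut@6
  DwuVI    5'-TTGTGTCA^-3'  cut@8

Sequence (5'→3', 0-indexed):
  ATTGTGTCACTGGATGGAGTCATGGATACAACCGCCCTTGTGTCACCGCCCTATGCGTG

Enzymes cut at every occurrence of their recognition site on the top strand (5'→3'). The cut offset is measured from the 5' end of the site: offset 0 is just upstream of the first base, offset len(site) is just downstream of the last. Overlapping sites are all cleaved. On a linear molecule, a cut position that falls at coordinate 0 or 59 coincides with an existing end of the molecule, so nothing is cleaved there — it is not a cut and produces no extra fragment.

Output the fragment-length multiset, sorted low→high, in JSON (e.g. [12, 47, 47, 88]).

[3,4,6,8,8,8,9,13]

Scan for sites:
  UxaVI (TAGCCTAA, off=5): no sites
  AzqIX TGGA/2: at [10, 14, 22] ⇒ [12, 16, 24]
  QalI CCGCCC/6: at [31, 45] ⇒ [37, 51]
  DwuVI TTGTGTCA/8: at [1, 37] ⇒ [9, 45]

Pooled cuts: [9, 12, 16, 24, 37, 45, 51]

Fragments:
  [0,9): 9 bp
  [9,12): 3 bp
  [12,16): 4 bp
  [16,24): 8 bp
  [24,37): 13 bp
  [37,45): 8 bp
  [45,51): 6 bp
  [51,59): 8 bp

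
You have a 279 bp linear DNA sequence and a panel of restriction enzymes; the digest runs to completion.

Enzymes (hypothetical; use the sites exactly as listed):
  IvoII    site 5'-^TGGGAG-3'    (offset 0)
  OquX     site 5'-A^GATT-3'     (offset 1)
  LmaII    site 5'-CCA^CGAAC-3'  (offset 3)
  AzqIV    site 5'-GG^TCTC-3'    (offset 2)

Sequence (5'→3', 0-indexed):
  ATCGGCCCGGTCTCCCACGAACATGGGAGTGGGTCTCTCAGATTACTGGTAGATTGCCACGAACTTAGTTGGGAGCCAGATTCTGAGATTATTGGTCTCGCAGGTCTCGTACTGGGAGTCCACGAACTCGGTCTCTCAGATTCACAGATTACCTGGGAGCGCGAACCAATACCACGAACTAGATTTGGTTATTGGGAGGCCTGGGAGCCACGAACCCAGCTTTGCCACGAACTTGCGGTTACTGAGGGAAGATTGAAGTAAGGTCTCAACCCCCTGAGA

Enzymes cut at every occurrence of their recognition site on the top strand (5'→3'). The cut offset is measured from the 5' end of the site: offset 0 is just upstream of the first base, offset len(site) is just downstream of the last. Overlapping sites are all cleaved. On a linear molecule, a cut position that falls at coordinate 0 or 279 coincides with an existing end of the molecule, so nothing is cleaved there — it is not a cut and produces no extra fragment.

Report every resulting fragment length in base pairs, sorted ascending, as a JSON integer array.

Site scan:
  IvoII (TGGGAG, off=0): starts [23, 69, 112, 153, 192, 201] → cuts [23, 69, 112, 153, 192, 201]
  OquX (AGATT, off=1): starts [39, 50, 77, 85, 137, 145, 180, 249] → cuts [40, 51, 78, 86, 138, 146, 181, 250]
  LmaII (CCACGAAC, off=3): starts [14, 56, 119, 171, 207, 224] → cuts [17, 59, 122, 174, 210, 227]
  AzqIV (GGTCTC, off=2): starts [8, 31, 93, 102, 129, 261] → cuts [10, 33, 95, 104, 131, 263]

Pooled cuts: [10, 17, 23, 33, 40, 51, 59, 69, 78, 86, 95, 104, 112, 122, 131, 138, 146, 153, 174, 181, 192, 201, 210, 227, 250, 263]

Fragment lengths:
  [0,10): 10 bp
  [10,17): 7 bp
  [17,23): 6 bp
  [23,33): 10 bp
  [33,40): 7 bp
  [40,51): 11 bp
  [51,59): 8 bp
  [59,69): 10 bp
  [69,78): 9 bp
  [78,86): 8 bp
  [86,95): 9 bp
  [95,104): 9 bp
  [104,112): 8 bp
  [112,122): 10 bp
  [122,131): 9 bp
  [131,138): 7 bp
  [138,146): 8 bp
  [146,153): 7 bp
  [153,174): 21 bp
  [174,181): 7 bp
  [181,192): 11 bp
  [192,201): 9 bp
  [201,210): 9 bp
  [210,227): 17 bp
  [227,250): 23 bp
  [250,263): 13 bp
  [263,279): 16 bp

[6,7,7,7,7,7,8,8,8,8,9,9,9,9,9,9,10,10,10,10,11,11,13,16,17,21,23]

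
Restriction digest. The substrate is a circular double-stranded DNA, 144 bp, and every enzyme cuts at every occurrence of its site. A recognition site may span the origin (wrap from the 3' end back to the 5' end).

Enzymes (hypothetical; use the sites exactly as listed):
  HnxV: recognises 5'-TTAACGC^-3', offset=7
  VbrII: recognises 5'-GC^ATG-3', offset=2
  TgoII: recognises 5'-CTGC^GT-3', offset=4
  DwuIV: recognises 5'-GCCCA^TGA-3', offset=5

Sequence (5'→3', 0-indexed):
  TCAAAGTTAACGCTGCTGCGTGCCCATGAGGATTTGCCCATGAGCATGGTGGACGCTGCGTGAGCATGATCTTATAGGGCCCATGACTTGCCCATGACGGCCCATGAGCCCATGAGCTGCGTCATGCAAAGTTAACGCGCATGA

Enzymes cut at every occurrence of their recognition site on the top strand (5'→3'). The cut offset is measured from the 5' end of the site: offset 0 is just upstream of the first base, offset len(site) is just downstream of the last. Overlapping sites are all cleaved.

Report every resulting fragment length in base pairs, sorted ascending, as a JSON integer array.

[2,5,6,6,7,8,8,10,11,14,14,17,18,18]

Scan for sites:
  HnxV TTAACGC/7: at [6, 131] ⇒ [13, 138]
  VbrII GCATG/2: at [43, 63, 138] ⇒ [45, 65, 140]
  TgoII CTGCGT/4: at [15, 55, 116] ⇒ [19, 59, 120]
  DwuIV GCCCATGA/5: at [21, 35, 78, 89, 99, 107] ⇒ [26, 40, 83, 94, 104, 112]

Pooled cuts: [13, 19, 26, 40, 45, 59, 65, 83, 94, 104, 112, 120, 138, 140]

Fragment lengths:
  13→19: 6 bp
  19→26: 7 bp
  26→40: 14 bp
  40→45: 5 bp
  45→59: 14 bp
  59→65: 6 bp
  65→83: 18 bp
  83→94: 11 bp
  94→104: 10 bp
  104→112: 8 bp
  112→120: 8 bp
  120→138: 18 bp
  138→140: 2 bp
  140→13 (wrap): 144-140+13 = 17 bp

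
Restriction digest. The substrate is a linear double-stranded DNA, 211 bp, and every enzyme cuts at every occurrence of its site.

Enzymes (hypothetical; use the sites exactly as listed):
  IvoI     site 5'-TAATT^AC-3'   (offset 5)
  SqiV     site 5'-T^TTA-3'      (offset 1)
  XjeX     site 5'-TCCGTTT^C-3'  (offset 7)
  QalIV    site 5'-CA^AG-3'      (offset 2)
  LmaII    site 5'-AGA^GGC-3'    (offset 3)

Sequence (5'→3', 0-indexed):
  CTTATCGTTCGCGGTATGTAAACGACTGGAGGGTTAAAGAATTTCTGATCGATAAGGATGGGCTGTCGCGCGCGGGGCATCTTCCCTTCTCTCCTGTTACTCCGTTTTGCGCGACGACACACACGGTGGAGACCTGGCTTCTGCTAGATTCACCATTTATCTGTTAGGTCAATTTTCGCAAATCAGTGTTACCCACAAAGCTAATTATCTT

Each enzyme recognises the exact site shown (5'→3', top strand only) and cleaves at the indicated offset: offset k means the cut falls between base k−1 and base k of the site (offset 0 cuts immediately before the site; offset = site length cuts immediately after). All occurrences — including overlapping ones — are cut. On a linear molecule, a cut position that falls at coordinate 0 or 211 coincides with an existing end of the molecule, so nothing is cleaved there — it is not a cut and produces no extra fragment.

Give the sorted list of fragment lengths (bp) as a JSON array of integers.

[55,156]

Scan for sites:
  IvoI (TAATTAC, off=5): no sites
  SqiV (TTTA, off=1): starts [155] → cuts [156]
  XjeX (TCCGTTTC, off=7): no sites
  QalIV (CAAG, off=2): no sites
  LmaII (AGAGGC, off=3): no sites

Pooled cuts: [156]

Fragment lengths:
  [0,156): 156 bp
  [156,211): 55 bp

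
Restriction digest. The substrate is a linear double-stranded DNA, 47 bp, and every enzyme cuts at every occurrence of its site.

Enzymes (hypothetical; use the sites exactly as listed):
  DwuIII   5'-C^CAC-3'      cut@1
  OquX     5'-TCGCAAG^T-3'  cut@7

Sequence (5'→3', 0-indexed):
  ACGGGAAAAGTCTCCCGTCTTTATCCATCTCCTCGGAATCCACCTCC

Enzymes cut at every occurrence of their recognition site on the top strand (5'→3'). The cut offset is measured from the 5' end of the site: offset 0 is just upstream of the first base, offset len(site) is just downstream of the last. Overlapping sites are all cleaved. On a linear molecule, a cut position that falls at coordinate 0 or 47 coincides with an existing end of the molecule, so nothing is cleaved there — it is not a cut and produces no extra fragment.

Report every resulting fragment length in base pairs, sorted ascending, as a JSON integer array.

Per-enzyme occurrences:
  DwuIII CCAC/1: at [39] ⇒ [40]
  OquX (TCGCAAGT, off=7): no sites

All cut coordinates (distinct, sorted): [40]

Fragments:
  [0,40): 40 bp
  [40,47): 7 bp

[7,40]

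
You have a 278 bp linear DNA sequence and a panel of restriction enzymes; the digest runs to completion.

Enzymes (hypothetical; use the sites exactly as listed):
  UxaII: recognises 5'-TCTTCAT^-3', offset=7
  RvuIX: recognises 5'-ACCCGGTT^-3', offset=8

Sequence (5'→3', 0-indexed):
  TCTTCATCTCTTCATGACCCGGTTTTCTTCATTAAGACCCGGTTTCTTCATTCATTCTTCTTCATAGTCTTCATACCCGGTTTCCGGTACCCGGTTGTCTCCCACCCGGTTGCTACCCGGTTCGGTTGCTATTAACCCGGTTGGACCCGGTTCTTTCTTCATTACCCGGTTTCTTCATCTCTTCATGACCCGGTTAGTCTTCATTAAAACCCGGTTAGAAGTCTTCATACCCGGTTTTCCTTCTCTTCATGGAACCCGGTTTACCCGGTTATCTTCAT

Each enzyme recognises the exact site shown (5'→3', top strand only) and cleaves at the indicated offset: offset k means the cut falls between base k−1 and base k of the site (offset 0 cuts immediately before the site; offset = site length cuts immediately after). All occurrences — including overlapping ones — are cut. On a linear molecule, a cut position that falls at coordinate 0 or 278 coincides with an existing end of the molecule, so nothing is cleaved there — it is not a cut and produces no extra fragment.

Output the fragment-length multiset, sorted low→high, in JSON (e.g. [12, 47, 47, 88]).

[7,7,7,8,8,8,8,8,8,9,9,9,9,9,9,10,10,11,11,12,12,12,14,14,14,15,20]

Site scan:
  UxaII (TCTTCAT, off=7): starts [0, 8, 25, 44, 58, 67, 155, 171, 179, 197, 221, 243, 271] → cuts [7, 15, 32, 51, 65, 74, 162, 178, 186, 204, 228, 250] (position 278 is a terminus of the linear molecule — no cut)
  RvuIX (ACCCGGTT, off=8): starts [16, 36, 74, 88, 103, 114, 134, 144, 163, 187, 208, 228, 253, 262] → cuts [24, 44, 82, 96, 111, 122, 142, 152, 171, 195, 216, 236, 261, 270]

All cut coordinates (distinct, sorted): [7, 15, 24, 32, 44, 51, 65, 74, 82, 96, 111, 122, 142, 152, 162, 171, 178, 186, 195, 204, 216, 228, 236, 250, 261, 270]

Fragment lengths:
  [0,7): 7 bp
  [7,15): 8 bp
  [15,24): 9 bp
  [24,32): 8 bp
  [32,44): 12 bp
  [44,51): 7 bp
  [51,65): 14 bp
  [65,74): 9 bp
  [74,82): 8 bp
  [82,96): 14 bp
  [96,111): 15 bp
  [111,122): 11 bp
  [122,142): 20 bp
  [142,152): 10 bp
  [152,162): 10 bp
  [162,171): 9 bp
  [171,178): 7 bp
  [178,186): 8 bp
  [186,195): 9 bp
  [195,204): 9 bp
  [204,216): 12 bp
  [216,228): 12 bp
  [228,236): 8 bp
  [236,250): 14 bp
  [250,261): 11 bp
  [261,270): 9 bp
  [270,278): 8 bp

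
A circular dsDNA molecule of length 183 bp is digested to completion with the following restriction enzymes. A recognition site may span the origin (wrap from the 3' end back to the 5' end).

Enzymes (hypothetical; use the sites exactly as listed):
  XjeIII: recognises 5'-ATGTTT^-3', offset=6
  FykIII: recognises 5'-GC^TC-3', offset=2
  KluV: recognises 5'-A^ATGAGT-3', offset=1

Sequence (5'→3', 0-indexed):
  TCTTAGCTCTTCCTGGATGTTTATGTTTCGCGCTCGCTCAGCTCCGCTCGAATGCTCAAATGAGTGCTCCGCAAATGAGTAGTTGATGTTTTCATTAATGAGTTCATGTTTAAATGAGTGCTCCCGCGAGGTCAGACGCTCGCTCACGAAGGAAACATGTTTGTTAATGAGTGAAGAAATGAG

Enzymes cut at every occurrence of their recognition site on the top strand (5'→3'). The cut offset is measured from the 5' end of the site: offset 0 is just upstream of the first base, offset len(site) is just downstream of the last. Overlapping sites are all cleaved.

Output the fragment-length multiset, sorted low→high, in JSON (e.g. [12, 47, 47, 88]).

[2,4,4,4,4,5,5,5,6,6,7,8,8,8,12,12,14,15,17,18,19]

Scan for sites:
  XjeIII ATGTTT/6: at [16, 22, 85, 105, 156] ⇒ [22, 28, 91, 111, 162]
  FykIII GCTC/2: at [5, 31, 35, 40, 45, 53, 65, 119, 137, 141] ⇒ [7, 33, 37, 42, 47, 55, 67, 121, 139, 143]
  KluV AATGAGT/1: at [58, 73, 96, 112, 165, 177] ⇒ [59, 74, 97, 113, 166, 178]

Pooled cuts: [7, 22, 28, 33, 37, 42, 47, 55, 59, 67, 74, 91, 97, 111, 113, 121, 139, 143, 162, 166, 178]

Fragment lengths:
  7→22: 15 bp
  22→28: 6 bp
  28→33: 5 bp
  33→37: 4 bp
  37→42: 5 bp
  42→47: 5 bp
  47→55: 8 bp
  55→59: 4 bp
  59→67: 8 bp
  67→74: 7 bp
  74→91: 17 bp
  91→97: 6 bp
  97→111: 14 bp
  111→113: 2 bp
  113→121: 8 bp
  121→139: 18 bp
  139→143: 4 bp
  143→162: 19 bp
  162→166: 4 bp
  166→178: 12 bp
  178→7 (wrap): 183-178+7 = 12 bp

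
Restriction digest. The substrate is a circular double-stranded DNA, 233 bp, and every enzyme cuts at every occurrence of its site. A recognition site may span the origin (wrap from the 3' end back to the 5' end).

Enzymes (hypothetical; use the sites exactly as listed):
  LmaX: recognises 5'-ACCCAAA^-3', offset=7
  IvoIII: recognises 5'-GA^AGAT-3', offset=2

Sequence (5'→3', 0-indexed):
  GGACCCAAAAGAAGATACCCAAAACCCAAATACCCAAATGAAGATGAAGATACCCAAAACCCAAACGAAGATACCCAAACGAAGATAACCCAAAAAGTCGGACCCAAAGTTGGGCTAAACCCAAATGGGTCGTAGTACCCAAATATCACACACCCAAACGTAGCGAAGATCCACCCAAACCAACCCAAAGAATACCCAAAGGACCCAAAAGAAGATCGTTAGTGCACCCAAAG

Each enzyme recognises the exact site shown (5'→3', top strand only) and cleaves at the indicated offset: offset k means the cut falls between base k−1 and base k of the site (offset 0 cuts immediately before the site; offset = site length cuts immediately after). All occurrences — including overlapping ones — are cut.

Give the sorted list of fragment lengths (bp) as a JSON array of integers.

Site scan:
  LmaX ACCCAAA/7: at [2, 16, 23, 31, 51, 58, 72, 87, 101, 118, 136, 151, 172, 182, 193, 202, 225] ⇒ [9, 23, 30, 38, 58, 65, 79, 94, 108, 125, 143, 158, 179, 189, 200, 209, 232]
  IvoIII GAAGAT/2: at [10, 39, 45, 66, 80, 164, 210] ⇒ [12, 41, 47, 68, 82, 166, 212]

All cut coordinates (distinct, sorted): [9, 12, 23, 30, 38, 41, 47, 58, 65, 68, 79, 82, 94, 108, 125, 143, 158, 166, 179, 189, 200, 209, 212, 232]

Fragment lengths:
  9→12: 3 bp
  12→23: 11 bp
  23→30: 7 bp
  30→38: 8 bp
  38→41: 3 bp
  41→47: 6 bp
  47→58: 11 bp
  58→65: 7 bp
  65→68: 3 bp
  68→79: 11 bp
  79→82: 3 bp
  82→94: 12 bp
  94→108: 14 bp
  108→125: 17 bp
  125→143: 18 bp
  143→158: 15 bp
  158→166: 8 bp
  166→179: 13 bp
  179→189: 10 bp
  189→200: 11 bp
  200→209: 9 bp
  209→212: 3 bp
  212→232: 20 bp
  232→9 (wrap): 233-232+9 = 10 bp

[3,3,3,3,3,6,7,7,8,8,9,10,10,11,11,11,11,12,13,14,15,17,18,20]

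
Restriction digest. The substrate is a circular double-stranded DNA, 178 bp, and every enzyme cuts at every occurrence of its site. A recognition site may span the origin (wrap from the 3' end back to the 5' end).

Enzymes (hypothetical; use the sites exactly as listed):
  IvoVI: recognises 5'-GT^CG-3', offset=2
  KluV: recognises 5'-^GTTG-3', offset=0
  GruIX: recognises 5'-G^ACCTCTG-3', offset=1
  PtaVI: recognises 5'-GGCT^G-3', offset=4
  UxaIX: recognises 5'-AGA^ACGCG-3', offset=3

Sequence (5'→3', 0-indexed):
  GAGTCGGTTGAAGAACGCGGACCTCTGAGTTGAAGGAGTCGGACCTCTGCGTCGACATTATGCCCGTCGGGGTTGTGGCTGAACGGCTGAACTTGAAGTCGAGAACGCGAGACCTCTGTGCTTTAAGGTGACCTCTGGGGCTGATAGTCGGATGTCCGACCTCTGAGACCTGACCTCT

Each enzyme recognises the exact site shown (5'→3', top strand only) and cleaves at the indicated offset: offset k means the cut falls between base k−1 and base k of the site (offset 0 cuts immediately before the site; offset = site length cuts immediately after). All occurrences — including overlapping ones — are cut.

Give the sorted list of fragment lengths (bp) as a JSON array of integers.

Per-enzyme occurrences:
  IvoVI (GTCG, off=2): starts [2, 37, 50, 65, 97, 146] → cuts [4, 39, 52, 67, 99, 148]
  KluV (GTTG, off=0): starts [6, 28, 71] → cuts [6, 28, 71]
  GruIX (GACCTCTG, off=1): starts [19, 41, 110, 129, 157, 171] → cuts [20, 42, 111, 130, 158, 172]
  PtaVI (GGCTG, off=4): starts [76, 84, 138] → cuts [80, 88, 142]
  UxaIX (AGAACGCG, off=3): starts [11, 101] → cuts [14, 104]

Pooled cuts: [4, 6, 14, 20, 28, 39, 42, 52, 67, 71, 80, 88, 99, 104, 111, 130, 142, 148, 158, 172]

Fragment lengths:
  4→6: 2 bp
  6→14: 8 bp
  14→20: 6 bp
  20→28: 8 bp
  28→39: 11 bp
  39→42: 3 bp
  42→52: 10 bp
  52→67: 15 bp
  67→71: 4 bp
  71→80: 9 bp
  80→88: 8 bp
  88→99: 11 bp
  99→104: 5 bp
  104→111: 7 bp
  111→130: 19 bp
  130→142: 12 bp
  142→148: 6 bp
  148→158: 10 bp
  158→172: 14 bp
  172→4 (wrap): 178-172+4 = 10 bp

[2,3,4,5,6,6,7,8,8,8,9,10,10,10,11,11,12,14,15,19]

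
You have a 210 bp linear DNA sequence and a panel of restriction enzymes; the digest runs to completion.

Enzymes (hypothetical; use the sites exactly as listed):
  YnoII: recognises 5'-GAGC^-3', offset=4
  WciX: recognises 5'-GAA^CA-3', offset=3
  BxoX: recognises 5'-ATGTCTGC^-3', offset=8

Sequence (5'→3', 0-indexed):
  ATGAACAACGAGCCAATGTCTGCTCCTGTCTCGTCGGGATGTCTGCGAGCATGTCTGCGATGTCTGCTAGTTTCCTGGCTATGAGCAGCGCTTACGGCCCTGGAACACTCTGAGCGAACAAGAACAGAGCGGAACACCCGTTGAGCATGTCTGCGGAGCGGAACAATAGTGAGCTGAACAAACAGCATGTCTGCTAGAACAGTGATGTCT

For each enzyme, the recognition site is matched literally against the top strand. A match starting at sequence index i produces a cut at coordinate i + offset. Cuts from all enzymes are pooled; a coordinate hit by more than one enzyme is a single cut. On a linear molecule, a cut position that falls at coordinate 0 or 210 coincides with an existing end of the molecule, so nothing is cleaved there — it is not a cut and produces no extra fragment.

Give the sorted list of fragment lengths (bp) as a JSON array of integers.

Scan for sites:
  YnoII GAGC/4: at [9, 46, 82, 111, 126, 142, 155, 170] ⇒ [13, 50, 86, 115, 130, 146, 159, 174]
  WciX GAACA/3: at [2, 102, 115, 121, 131, 160, 175, 196] ⇒ [5, 105, 118, 124, 134, 163, 178, 199]
  BxoX ATGTCTGC/8: at [15, 38, 50, 59, 146, 186] ⇒ [23, 46, 58, 67, 154, 194]

Pooled cuts: [5, 13, 23, 46, 50, 58, 67, 86, 105, 115, 118, 124, 130, 134, 146, 154, 159, 163, 174, 178, 194, 199]

Fragment lengths:
  [0,5): 5 bp
  [5,13): 8 bp
  [13,23): 10 bp
  [23,46): 23 bp
  [46,50): 4 bp
  [50,58): 8 bp
  [58,67): 9 bp
  [67,86): 19 bp
  [86,105): 19 bp
  [105,115): 10 bp
  [115,118): 3 bp
  [118,124): 6 bp
  [124,130): 6 bp
  [130,134): 4 bp
  [134,146): 12 bp
  [146,154): 8 bp
  [154,159): 5 bp
  [159,163): 4 bp
  [163,174): 11 bp
  [174,178): 4 bp
  [178,194): 16 bp
  [194,199): 5 bp
  [199,210): 11 bp

[3,4,4,4,4,5,5,5,6,6,8,8,8,9,10,10,11,11,12,16,19,19,23]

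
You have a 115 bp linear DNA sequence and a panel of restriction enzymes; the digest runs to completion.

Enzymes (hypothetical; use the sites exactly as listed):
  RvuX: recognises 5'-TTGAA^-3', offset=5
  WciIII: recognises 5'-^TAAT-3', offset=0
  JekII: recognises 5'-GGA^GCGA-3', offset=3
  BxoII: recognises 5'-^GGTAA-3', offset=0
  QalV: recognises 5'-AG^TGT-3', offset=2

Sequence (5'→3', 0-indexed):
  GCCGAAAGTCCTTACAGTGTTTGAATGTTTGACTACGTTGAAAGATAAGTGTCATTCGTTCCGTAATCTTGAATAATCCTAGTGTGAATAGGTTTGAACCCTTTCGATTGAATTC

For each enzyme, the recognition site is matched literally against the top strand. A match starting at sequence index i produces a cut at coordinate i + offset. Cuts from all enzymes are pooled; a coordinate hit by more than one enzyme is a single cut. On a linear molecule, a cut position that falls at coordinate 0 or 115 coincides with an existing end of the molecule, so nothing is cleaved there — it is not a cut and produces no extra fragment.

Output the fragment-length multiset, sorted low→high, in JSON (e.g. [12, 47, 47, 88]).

Per-enzyme occurrences:
  RvuX (TTGAA, off=5): starts [20, 37, 68, 93, 107] → cuts [25, 42, 73, 98, 112]
  WciIII (TAAT, off=0): starts [63, 73] → cuts [63, 73]
  JekII (GGAGCGA, off=3): no sites
  BxoII (GGTAA, off=0): no sites
  QalV (AGTGT, off=2): starts [15, 47, 80] → cuts [17, 49, 82]

Pooled cuts: [17, 25, 42, 49, 63, 73, 82, 98, 112]

Fragments:
  [0,17): 17 bp
  [17,25): 8 bp
  [25,42): 17 bp
  [42,49): 7 bp
  [49,63): 14 bp
  [63,73): 10 bp
  [73,82): 9 bp
  [82,98): 16 bp
  [98,112): 14 bp
  [112,115): 3 bp

[3,7,8,9,10,14,14,16,17,17]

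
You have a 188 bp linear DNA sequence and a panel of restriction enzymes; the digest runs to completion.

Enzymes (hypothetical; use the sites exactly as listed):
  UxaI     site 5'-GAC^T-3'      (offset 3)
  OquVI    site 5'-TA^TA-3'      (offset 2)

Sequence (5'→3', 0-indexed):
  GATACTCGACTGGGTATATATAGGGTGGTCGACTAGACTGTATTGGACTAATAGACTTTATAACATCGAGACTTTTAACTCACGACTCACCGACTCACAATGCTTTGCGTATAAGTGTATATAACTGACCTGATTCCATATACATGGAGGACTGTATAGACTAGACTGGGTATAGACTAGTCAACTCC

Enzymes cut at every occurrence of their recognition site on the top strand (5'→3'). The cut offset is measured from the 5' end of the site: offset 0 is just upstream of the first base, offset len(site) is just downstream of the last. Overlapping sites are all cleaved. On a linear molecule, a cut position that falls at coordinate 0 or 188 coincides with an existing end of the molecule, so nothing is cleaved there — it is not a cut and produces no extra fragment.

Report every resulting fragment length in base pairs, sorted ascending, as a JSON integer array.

Scan for sites:
  UxaI (GACT, off=3): starts [7, 30, 35, 45, 53, 69, 83, 91, 149, 158, 163, 174] → cuts [10, 33, 38, 48, 56, 72, 86, 94, 152, 161, 166, 177]
  OquVI (TATA, off=2): starts [14, 16, 18, 58, 109, 117, 119, 138, 154, 170] → cuts [16, 18, 20, 60, 111, 119, 121, 140, 156, 172]

All cut coordinates (distinct, sorted): [10, 16, 18, 20, 33, 38, 48, 56, 60, 72, 86, 94, 111, 119, 121, 140, 152, 156, 161, 166, 172, 177]

Fragments:
  [0,10): 10 bp
  [10,16): 6 bp
  [16,18): 2 bp
  [18,20): 2 bp
  [20,33): 13 bp
  [33,38): 5 bp
  [38,48): 10 bp
  [48,56): 8 bp
  [56,60): 4 bp
  [60,72): 12 bp
  [72,86): 14 bp
  [86,94): 8 bp
  [94,111): 17 bp
  [111,119): 8 bp
  [119,121): 2 bp
  [121,140): 19 bp
  [140,152): 12 bp
  [152,156): 4 bp
  [156,161): 5 bp
  [161,166): 5 bp
  [166,172): 6 bp
  [172,177): 5 bp
  [177,188): 11 bp

[2,2,2,4,4,5,5,5,5,6,6,8,8,8,10,10,11,12,12,13,14,17,19]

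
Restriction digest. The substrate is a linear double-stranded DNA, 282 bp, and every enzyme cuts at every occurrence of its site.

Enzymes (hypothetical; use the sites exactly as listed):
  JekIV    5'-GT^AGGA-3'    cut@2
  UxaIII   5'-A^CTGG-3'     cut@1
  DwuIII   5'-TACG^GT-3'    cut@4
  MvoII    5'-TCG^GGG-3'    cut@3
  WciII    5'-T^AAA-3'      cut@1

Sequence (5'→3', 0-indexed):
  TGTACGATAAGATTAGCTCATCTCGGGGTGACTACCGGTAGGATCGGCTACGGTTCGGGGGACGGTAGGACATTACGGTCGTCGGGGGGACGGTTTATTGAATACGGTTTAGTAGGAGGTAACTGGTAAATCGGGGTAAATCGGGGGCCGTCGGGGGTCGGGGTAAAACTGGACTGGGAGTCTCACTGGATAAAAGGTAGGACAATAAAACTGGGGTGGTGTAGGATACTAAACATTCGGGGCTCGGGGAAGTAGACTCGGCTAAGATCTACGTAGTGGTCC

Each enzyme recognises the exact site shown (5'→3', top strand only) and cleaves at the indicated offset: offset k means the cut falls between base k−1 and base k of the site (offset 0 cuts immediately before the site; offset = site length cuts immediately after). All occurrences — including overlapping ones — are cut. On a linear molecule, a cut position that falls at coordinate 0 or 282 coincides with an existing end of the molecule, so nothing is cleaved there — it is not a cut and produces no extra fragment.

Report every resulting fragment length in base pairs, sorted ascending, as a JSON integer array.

Per-enzyme occurrences:
  JekIV GTAGGA/2: at [37, 64, 111, 196, 220] ⇒ [39, 66, 113, 198, 222]
  UxaIII ACTGG/1: at [121, 167, 172, 184, 209] ⇒ [122, 168, 173, 185, 210]
  DwuIII TACGGT/4: at [48, 73, 102] ⇒ [52, 77, 106]
  MvoII TCGGGG/3: at [22, 54, 81, 130, 140, 150, 157, 236, 243] ⇒ [25, 57, 84, 133, 143, 153, 160, 239, 246]
  WciII TAAA/1: at [126, 136, 163, 190, 205, 229] ⇒ [127, 137, 164, 191, 206, 230]

All cut coordinates (distinct, sorted): [25, 39, 52, 57, 66, 77, 84, 106, 113, 122, 127, 133, 137, 143, 153, 160, 164, 168, 173, 185, 191, 198, 206, 210, 222, 230, 239, 246]

Fragments:
  [0,25): 25 bp
  [25,39): 14 bp
  [39,52): 13 bp
  [52,57): 5 bp
  [57,66): 9 bp
  [66,77): 11 bp
  [77,84): 7 bp
  [84,106): 22 bp
  [106,113): 7 bp
  [113,122): 9 bp
  [122,127): 5 bp
  [127,133): 6 bp
  [133,137): 4 bp
  [137,143): 6 bp
  [143,153): 10 bp
  [153,160): 7 bp
  [160,164): 4 bp
  [164,168): 4 bp
  [168,173): 5 bp
  [173,185): 12 bp
  [185,191): 6 bp
  [191,198): 7 bp
  [198,206): 8 bp
  [206,210): 4 bp
  [210,222): 12 bp
  [222,230): 8 bp
  [230,239): 9 bp
  [239,246): 7 bp
  [246,282): 36 bp

[4,4,4,4,5,5,5,6,6,6,7,7,7,7,7,8,8,9,9,9,10,11,12,12,13,14,22,25,36]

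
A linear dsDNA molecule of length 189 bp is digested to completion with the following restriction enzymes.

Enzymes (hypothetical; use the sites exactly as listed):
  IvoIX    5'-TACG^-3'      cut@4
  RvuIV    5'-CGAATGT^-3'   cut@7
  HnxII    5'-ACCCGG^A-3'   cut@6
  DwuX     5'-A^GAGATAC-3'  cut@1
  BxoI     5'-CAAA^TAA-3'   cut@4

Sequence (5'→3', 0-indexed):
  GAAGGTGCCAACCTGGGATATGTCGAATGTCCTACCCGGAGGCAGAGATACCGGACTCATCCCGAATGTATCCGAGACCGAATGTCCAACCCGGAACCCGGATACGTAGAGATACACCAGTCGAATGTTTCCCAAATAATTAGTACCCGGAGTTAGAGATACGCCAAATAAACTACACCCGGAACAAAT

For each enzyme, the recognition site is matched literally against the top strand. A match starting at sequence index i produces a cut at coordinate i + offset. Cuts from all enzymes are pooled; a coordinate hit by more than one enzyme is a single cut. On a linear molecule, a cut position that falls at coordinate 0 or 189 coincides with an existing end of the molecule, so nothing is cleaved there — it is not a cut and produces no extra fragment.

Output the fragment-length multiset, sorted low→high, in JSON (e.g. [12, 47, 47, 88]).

Scan for sites:
  IvoIX TACG/4: at [102, 159] ⇒ [106, 163]
  RvuIV CGAATGT/7: at [23, 62, 78, 121] ⇒ [30, 69, 85, 128]
  HnxII ACCCGGA/6: at [33, 88, 95, 144, 176] ⇒ [39, 94, 101, 150, 182]
  DwuX AGAGATAC/1: at [43, 107, 154] ⇒ [44, 108, 155]
  BxoI CAAATAA/4: at [132, 164] ⇒ [136, 168]

All cut coordinates (distinct, sorted): [30, 39, 44, 69, 85, 94, 101, 106, 108, 128, 136, 150, 155, 163, 168, 182]

Fragment lengths:
  [0,30): 30 bp
  [30,39): 9 bp
  [39,44): 5 bp
  [44,69): 25 bp
  [69,85): 16 bp
  [85,94): 9 bp
  [94,101): 7 bp
  [101,106): 5 bp
  [106,108): 2 bp
  [108,128): 20 bp
  [128,136): 8 bp
  [136,150): 14 bp
  [150,155): 5 bp
  [155,163): 8 bp
  [163,168): 5 bp
  [168,182): 14 bp
  [182,189): 7 bp

[2,5,5,5,5,7,7,8,8,9,9,14,14,16,20,25,30]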